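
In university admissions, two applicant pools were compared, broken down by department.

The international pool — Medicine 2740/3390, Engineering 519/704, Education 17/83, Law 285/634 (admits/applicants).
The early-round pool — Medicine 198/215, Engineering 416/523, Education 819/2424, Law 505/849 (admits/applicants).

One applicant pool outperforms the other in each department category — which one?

Medicine: the international pool 2740/3390 = 80.8%, the early-round pool 198/215 = 92.1% → the early-round pool
Engineering: the international pool 519/704 = 73.7%, the early-round pool 416/523 = 79.5% → the early-round pool
Education: the international pool 17/83 = 20.5%, the early-round pool 819/2424 = 33.8% → the early-round pool
Law: the international pool 285/634 = 45.0%, the early-round pool 505/849 = 59.5% → the early-round pool
The early-round pool has the higher rate in all 4 groups.

the early-round pool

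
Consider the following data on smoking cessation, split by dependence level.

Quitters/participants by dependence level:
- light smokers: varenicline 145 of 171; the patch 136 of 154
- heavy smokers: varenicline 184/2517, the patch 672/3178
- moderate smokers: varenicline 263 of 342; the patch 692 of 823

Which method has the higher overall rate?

Light smokers: varenicline 145/171 = 84.8%, the patch 136/154 = 88.3% → the patch
Heavy smokers: varenicline 184/2517 = 7.3%, the patch 672/3178 = 21.1% → the patch
Moderate smokers: varenicline 263/342 = 76.9%, the patch 692/823 = 84.1% → the patch
Overall: varenicline 592/3030 = 19.5%, the patch 1500/4155 = 36.1% → the patch

the patch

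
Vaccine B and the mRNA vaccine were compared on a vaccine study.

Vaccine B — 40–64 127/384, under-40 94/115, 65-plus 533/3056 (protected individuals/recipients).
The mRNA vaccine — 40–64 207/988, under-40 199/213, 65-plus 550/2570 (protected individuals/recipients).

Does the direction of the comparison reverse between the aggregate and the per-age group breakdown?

No

40–64: Vaccine B 127/384 = 33.1%, the mRNA vaccine 207/988 = 21.0% → Vaccine B
Under-40: Vaccine B 94/115 = 81.7%, the mRNA vaccine 199/213 = 93.4% → the mRNA vaccine
65-plus: Vaccine B 533/3056 = 17.4%, the mRNA vaccine 550/2570 = 21.4% → the mRNA vaccine
Overall: Vaccine B 754/3555 = 21.2%, the mRNA vaccine 956/3771 = 25.4% → the mRNA vaccine
Neither sweeps: Vaccine B wins 1 of 3 groups, the mRNA vaccine wins 2. The mRNA vaccine wins overall but not every group — no Simpson reversal.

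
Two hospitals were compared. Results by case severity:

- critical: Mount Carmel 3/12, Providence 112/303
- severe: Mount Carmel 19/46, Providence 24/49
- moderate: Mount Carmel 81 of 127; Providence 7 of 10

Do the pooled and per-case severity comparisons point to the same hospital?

Critical: Mount Carmel 3/12 = 25.0%, Providence 112/303 = 37.0% → Providence
Severe: Mount Carmel 19/46 = 41.3%, Providence 24/49 = 49.0% → Providence
Moderate: Mount Carmel 81/127 = 63.8%, Providence 7/10 = 70.0% → Providence
Overall: Mount Carmel 103/185 = 55.7%, Providence 143/362 = 39.5% → Mount Carmel
Providence wins each case group but Mount Carmel wins overall — the comparison reverses. Providence's patients skew toward critical, which has a lower base rate.

No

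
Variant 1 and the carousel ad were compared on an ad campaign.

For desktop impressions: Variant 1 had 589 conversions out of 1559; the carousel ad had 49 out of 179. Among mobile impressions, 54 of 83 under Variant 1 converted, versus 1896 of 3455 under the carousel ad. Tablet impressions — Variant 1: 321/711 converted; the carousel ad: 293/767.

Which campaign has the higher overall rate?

Desktop: Variant 1 589/1559 = 37.8%, the carousel ad 49/179 = 27.4% → Variant 1
Mobile: Variant 1 54/83 = 65.1%, the carousel ad 1896/3455 = 54.9% → Variant 1
Tablet: Variant 1 321/711 = 45.1%, the carousel ad 293/767 = 38.2% → Variant 1
Overall: Variant 1 964/2353 = 41.0%, the carousel ad 2238/4401 = 50.9% → the carousel ad
(Variant 1 wins every device group but the carousel ad wins overall — Variant 1's impressions skew toward the low-rate desktop group.)

the carousel ad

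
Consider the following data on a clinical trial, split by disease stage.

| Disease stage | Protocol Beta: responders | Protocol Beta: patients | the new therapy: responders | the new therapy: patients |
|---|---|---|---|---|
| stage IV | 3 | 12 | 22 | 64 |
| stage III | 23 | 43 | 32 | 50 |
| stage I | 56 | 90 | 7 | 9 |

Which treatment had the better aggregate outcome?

Protocol Beta

Stage IV: Protocol Beta 3/12 = 25.0%, the new therapy 22/64 = 34.4% → the new therapy
Stage III: Protocol Beta 23/43 = 53.5%, the new therapy 32/50 = 64.0% → the new therapy
Stage I: Protocol Beta 56/90 = 62.2%, the new therapy 7/9 = 77.8% → the new therapy
Overall: Protocol Beta 82/145 = 56.6%, the new therapy 61/123 = 49.6% → Protocol Beta
(The new therapy wins every disease group but Protocol Beta wins overall — the new therapy's patients skew toward the low-rate stage IV group.)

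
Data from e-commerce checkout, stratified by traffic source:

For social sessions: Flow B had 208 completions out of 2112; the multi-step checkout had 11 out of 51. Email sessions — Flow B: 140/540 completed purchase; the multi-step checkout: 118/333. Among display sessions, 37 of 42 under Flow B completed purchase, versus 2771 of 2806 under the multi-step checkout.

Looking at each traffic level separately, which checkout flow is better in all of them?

the multi-step checkout

Social: Flow B 208/2112 = 9.8%, the multi-step checkout 11/51 = 21.6% → the multi-step checkout
Email: Flow B 140/540 = 25.9%, the multi-step checkout 118/333 = 35.4% → the multi-step checkout
Display: Flow B 37/42 = 88.1%, the multi-step checkout 2771/2806 = 98.8% → the multi-step checkout
The multi-step checkout has the higher rate in all 3 groups.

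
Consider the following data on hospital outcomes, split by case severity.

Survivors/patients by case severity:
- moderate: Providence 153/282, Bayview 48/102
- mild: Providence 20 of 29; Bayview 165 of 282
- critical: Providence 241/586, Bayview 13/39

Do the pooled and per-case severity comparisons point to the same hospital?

Moderate: Providence 153/282 = 54.3%, Bayview 48/102 = 47.1% → Providence
Mild: Providence 20/29 = 69.0%, Bayview 165/282 = 58.5% → Providence
Critical: Providence 241/586 = 41.1%, Bayview 13/39 = 33.3% → Providence
Overall: Providence 414/897 = 46.2%, Bayview 226/423 = 53.4% → Bayview
Providence wins each case group but Bayview wins overall — the comparison reverses. Providence's patients skew toward critical, which has a lower base rate.

No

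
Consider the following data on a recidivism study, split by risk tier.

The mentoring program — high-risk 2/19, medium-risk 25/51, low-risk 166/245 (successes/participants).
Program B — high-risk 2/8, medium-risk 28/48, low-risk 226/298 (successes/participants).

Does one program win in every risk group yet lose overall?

High-risk: the mentoring program 2/19 = 10.5%, Program B 2/8 = 25.0% → Program B
Medium-risk: the mentoring program 25/51 = 49.0%, Program B 28/48 = 58.3% → Program B
Low-risk: the mentoring program 166/245 = 67.8%, Program B 226/298 = 75.8% → Program B
Overall: the mentoring program 193/315 = 61.3%, Program B 256/354 = 72.3% → Program B
Program B wins overall and in every risk group — no reversal.

No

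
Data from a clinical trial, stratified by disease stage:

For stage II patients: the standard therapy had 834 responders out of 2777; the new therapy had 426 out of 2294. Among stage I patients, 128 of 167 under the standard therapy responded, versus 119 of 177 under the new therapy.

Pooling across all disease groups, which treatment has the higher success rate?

the standard therapy

Stage II: the standard therapy 834/2777 = 30.0%, the new therapy 426/2294 = 18.6% → the standard therapy
Stage I: the standard therapy 128/167 = 76.6%, the new therapy 119/177 = 67.2% → the standard therapy
Overall: the standard therapy 962/2944 = 32.7%, the new therapy 545/2471 = 22.1% → the standard therapy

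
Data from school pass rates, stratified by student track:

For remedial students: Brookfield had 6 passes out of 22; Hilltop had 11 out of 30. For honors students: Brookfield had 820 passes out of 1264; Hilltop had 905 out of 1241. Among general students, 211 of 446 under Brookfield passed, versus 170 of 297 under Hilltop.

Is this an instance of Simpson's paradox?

Remedial: Brookfield 6/22 = 27.3%, Hilltop 11/30 = 36.7% → Hilltop
Honors: Brookfield 820/1264 = 64.9%, Hilltop 905/1241 = 72.9% → Hilltop
General: Brookfield 211/446 = 47.3%, Hilltop 170/297 = 57.2% → Hilltop
Overall: Brookfield 1037/1732 = 59.9%, Hilltop 1086/1568 = 69.3% → Hilltop
Hilltop wins overall and in every student group — no reversal.

No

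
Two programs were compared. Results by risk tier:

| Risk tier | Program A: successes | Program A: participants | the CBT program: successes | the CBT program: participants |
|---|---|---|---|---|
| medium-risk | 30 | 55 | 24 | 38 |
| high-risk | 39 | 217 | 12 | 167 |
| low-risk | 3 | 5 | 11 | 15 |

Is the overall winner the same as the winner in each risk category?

No

Medium-risk: Program A 30/55 = 54.5%, the CBT program 24/38 = 63.2% → the CBT program
High-risk: Program A 39/217 = 18.0%, the CBT program 12/167 = 7.2% → Program A
Low-risk: Program A 3/5 = 60.0%, the CBT program 11/15 = 73.3% → the CBT program
Overall: Program A 72/277 = 26.0%, the CBT program 47/220 = 21.4% → Program A
Neither sweeps: Program A wins 1 of 3 groups, the CBT program wins 2. Program A wins overall but not every group — no Simpson reversal.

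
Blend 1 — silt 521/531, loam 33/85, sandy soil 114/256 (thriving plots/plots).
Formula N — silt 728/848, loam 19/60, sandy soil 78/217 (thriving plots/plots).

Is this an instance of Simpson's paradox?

No

Silt: Blend 1 521/531 = 98.1%, Formula N 728/848 = 85.8% → Blend 1
Loam: Blend 1 33/85 = 38.8%, Formula N 19/60 = 31.7% → Blend 1
Sandy soil: Blend 1 114/256 = 44.5%, Formula N 78/217 = 35.9% → Blend 1
Overall: Blend 1 668/872 = 76.6%, Formula N 825/1125 = 73.3% → Blend 1
Blend 1 wins overall and in every soil group — no reversal.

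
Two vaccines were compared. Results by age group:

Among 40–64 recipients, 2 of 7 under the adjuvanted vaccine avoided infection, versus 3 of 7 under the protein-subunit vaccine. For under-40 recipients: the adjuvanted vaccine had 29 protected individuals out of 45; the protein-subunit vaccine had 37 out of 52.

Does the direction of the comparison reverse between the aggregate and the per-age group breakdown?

40–64: the adjuvanted vaccine 2/7 = 28.6%, the protein-subunit vaccine 3/7 = 42.9% → the protein-subunit vaccine
Under-40: the adjuvanted vaccine 29/45 = 64.4%, the protein-subunit vaccine 37/52 = 71.2% → the protein-subunit vaccine
Overall: the adjuvanted vaccine 31/52 = 59.6%, the protein-subunit vaccine 40/59 = 67.8% → the protein-subunit vaccine
The protein-subunit vaccine wins overall and in every age group — no reversal.

No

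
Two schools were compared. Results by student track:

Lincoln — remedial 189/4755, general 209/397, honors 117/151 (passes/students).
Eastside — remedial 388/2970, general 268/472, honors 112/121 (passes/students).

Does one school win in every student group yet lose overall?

No

Remedial: Lincoln 189/4755 = 4.0%, Eastside 388/2970 = 13.1% → Eastside
General: Lincoln 209/397 = 52.6%, Eastside 268/472 = 56.8% → Eastside
Honors: Lincoln 117/151 = 77.5%, Eastside 112/121 = 92.6% → Eastside
Overall: Lincoln 515/5303 = 9.7%, Eastside 768/3563 = 21.6% → Eastside
Eastside wins overall and in every student group — no reversal.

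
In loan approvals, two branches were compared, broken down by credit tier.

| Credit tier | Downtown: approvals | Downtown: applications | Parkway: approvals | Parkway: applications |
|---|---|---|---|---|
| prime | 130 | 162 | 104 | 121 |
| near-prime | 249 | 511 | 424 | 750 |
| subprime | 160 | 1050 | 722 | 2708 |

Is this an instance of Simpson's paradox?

Prime: Downtown 130/162 = 80.2%, Parkway 104/121 = 86.0% → Parkway
Near-prime: Downtown 249/511 = 48.7%, Parkway 424/750 = 56.5% → Parkway
Subprime: Downtown 160/1050 = 15.2%, Parkway 722/2708 = 26.7% → Parkway
Overall: Downtown 539/1723 = 31.3%, Parkway 1250/3579 = 34.9% → Parkway
Parkway wins overall and in every credit group — no reversal.

No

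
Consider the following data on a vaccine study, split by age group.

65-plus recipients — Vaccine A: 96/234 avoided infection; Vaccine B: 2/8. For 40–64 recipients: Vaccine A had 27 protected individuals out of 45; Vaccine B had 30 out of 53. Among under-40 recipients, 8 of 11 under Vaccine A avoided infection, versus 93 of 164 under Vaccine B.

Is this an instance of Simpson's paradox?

65-plus: Vaccine A 96/234 = 41.0%, Vaccine B 2/8 = 25.0% → Vaccine A
40–64: Vaccine A 27/45 = 60.0%, Vaccine B 30/53 = 56.6% → Vaccine A
Under-40: Vaccine A 8/11 = 72.7%, Vaccine B 93/164 = 56.7% → Vaccine A
Overall: Vaccine A 131/290 = 45.2%, Vaccine B 125/225 = 55.6% → Vaccine B
Vaccine A wins each age group but Vaccine B wins overall — the comparison reverses. Vaccine A's recipients skew toward 65-plus, which has a lower base rate.

Yes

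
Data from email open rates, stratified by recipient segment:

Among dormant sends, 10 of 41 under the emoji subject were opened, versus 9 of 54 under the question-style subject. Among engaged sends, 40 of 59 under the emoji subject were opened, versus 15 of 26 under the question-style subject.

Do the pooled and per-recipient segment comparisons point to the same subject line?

Yes

Dormant: the emoji subject 10/41 = 24.4%, the question-style subject 9/54 = 16.7% → the emoji subject
Engaged: the emoji subject 40/59 = 67.8%, the question-style subject 15/26 = 57.7% → the emoji subject
Overall: the emoji subject 50/100 = 50.0%, the question-style subject 24/80 = 30.0% → the emoji subject
The emoji subject wins overall and in every recipient group — no reversal.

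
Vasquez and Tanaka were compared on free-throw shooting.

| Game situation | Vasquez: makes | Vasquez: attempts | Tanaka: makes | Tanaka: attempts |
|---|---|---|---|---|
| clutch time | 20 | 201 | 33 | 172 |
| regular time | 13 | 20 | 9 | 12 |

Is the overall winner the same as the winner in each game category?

Clutch time: Vasquez 20/201 = 10.0%, Tanaka 33/172 = 19.2% → Tanaka
Regular time: Vasquez 13/20 = 65.0%, Tanaka 9/12 = 75.0% → Tanaka
Overall: Vasquez 33/221 = 14.9%, Tanaka 42/184 = 22.8% → Tanaka
Tanaka wins overall and in every game group — no reversal.

Yes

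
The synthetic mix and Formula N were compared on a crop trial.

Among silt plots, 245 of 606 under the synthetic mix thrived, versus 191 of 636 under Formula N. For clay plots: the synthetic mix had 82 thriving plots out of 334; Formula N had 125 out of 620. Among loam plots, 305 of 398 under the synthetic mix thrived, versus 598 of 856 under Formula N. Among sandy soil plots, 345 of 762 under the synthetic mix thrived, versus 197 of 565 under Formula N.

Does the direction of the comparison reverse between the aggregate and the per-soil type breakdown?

No

Silt: the synthetic mix 245/606 = 40.4%, Formula N 191/636 = 30.0% → the synthetic mix
Clay: the synthetic mix 82/334 = 24.6%, Formula N 125/620 = 20.2% → the synthetic mix
Loam: the synthetic mix 305/398 = 76.6%, Formula N 598/856 = 69.9% → the synthetic mix
Sandy soil: the synthetic mix 345/762 = 45.3%, Formula N 197/565 = 34.9% → the synthetic mix
Overall: the synthetic mix 977/2100 = 46.5%, Formula N 1111/2677 = 41.5% → the synthetic mix
The synthetic mix wins overall and in every soil group — no reversal.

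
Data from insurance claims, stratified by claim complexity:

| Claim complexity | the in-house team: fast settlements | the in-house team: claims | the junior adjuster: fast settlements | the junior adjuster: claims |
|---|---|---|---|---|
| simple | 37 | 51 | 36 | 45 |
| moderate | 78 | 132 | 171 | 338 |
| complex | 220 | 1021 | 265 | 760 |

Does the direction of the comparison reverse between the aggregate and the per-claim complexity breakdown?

No

Simple: the in-house team 37/51 = 72.5%, the junior adjuster 36/45 = 80.0% → the junior adjuster
Moderate: the in-house team 78/132 = 59.1%, the junior adjuster 171/338 = 50.6% → the in-house team
Complex: the in-house team 220/1021 = 21.5%, the junior adjuster 265/760 = 34.9% → the junior adjuster
Overall: the in-house team 335/1204 = 27.8%, the junior adjuster 472/1143 = 41.3% → the junior adjuster
Neither sweeps: the in-house team wins 1 of 3 groups, the junior adjuster wins 2. The junior adjuster wins overall but not every group — no Simpson reversal.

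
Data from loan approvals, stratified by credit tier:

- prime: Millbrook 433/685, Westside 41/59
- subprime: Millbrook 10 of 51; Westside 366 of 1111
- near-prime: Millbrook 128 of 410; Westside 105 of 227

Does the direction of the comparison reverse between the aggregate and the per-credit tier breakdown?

Prime: Millbrook 433/685 = 63.2%, Westside 41/59 = 69.5% → Westside
Subprime: Millbrook 10/51 = 19.6%, Westside 366/1111 = 32.9% → Westside
Near-prime: Millbrook 128/410 = 31.2%, Westside 105/227 = 46.3% → Westside
Overall: Millbrook 571/1146 = 49.8%, Westside 512/1397 = 36.6% → Millbrook
Westside wins each credit group but Millbrook wins overall — the comparison reverses. Westside's applications skew toward subprime, which has a lower base rate.

Yes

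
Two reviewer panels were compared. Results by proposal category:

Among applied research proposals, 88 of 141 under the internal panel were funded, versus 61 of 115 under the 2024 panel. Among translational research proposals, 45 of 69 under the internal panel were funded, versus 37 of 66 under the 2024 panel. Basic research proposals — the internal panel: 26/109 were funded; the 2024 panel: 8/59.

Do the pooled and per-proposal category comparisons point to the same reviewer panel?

Applied research: the internal panel 88/141 = 62.4%, the 2024 panel 61/115 = 53.0% → the internal panel
Translational research: the internal panel 45/69 = 65.2%, the 2024 panel 37/66 = 56.1% → the internal panel
Basic research: the internal panel 26/109 = 23.9%, the 2024 panel 8/59 = 13.6% → the internal panel
Overall: the internal panel 159/319 = 49.8%, the 2024 panel 106/240 = 44.2% → the internal panel
The internal panel wins overall and in every proposal group — no reversal.

Yes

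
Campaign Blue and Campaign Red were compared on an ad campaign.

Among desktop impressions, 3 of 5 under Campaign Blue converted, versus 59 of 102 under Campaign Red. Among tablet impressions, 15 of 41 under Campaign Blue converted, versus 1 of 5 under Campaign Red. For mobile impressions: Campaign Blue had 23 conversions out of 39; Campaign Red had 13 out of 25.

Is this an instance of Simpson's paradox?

Desktop: Campaign Blue 3/5 = 60.0%, Campaign Red 59/102 = 57.8% → Campaign Blue
Tablet: Campaign Blue 15/41 = 36.6%, Campaign Red 1/5 = 20.0% → Campaign Blue
Mobile: Campaign Blue 23/39 = 59.0%, Campaign Red 13/25 = 52.0% → Campaign Blue
Overall: Campaign Blue 41/85 = 48.2%, Campaign Red 73/132 = 55.3% → Campaign Red
Campaign Blue wins each device group but Campaign Red wins overall — the comparison reverses. Campaign Blue's impressions skew toward tablet, which has a lower base rate.

Yes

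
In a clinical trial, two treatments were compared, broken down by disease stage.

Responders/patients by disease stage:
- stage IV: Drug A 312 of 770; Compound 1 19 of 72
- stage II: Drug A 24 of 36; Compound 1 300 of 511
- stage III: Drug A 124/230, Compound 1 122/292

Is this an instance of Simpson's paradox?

Yes

Stage IV: Drug A 312/770 = 40.5%, Compound 1 19/72 = 26.4% → Drug A
Stage II: Drug A 24/36 = 66.7%, Compound 1 300/511 = 58.7% → Drug A
Stage III: Drug A 124/230 = 53.9%, Compound 1 122/292 = 41.8% → Drug A
Overall: Drug A 460/1036 = 44.4%, Compound 1 441/875 = 50.4% → Compound 1
Drug A wins each disease group but Compound 1 wins overall — the comparison reverses. Drug A's patients skew toward stage IV, which has a lower base rate.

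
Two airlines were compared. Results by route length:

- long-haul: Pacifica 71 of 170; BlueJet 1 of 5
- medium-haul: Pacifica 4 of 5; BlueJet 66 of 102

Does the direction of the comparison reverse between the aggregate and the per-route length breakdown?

Long-haul: Pacifica 71/170 = 41.8%, BlueJet 1/5 = 20.0% → Pacifica
Medium-haul: Pacifica 4/5 = 80.0%, BlueJet 66/102 = 64.7% → Pacifica
Overall: Pacifica 75/175 = 42.9%, BlueJet 67/107 = 62.6% → BlueJet
Pacifica wins each route group but BlueJet wins overall — the comparison reverses. Pacifica's flights skew toward long-haul, which has a lower base rate.

Yes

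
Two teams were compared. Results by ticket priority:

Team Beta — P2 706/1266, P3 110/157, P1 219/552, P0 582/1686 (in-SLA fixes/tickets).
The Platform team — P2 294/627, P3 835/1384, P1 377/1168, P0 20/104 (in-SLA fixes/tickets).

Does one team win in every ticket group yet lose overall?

Yes

P2: Team Beta 706/1266 = 55.8%, the Platform team 294/627 = 46.9% → Team Beta
P3: Team Beta 110/157 = 70.1%, the Platform team 835/1384 = 60.3% → Team Beta
P1: Team Beta 219/552 = 39.7%, the Platform team 377/1168 = 32.3% → Team Beta
P0: Team Beta 582/1686 = 34.5%, the Platform team 20/104 = 19.2% → Team Beta
Overall: Team Beta 1617/3661 = 44.2%, the Platform team 1526/3283 = 46.5% → the Platform team
Team Beta wins each ticket group but the Platform team wins overall — the comparison reverses. Team Beta's tickets skew toward P0, which has a lower base rate.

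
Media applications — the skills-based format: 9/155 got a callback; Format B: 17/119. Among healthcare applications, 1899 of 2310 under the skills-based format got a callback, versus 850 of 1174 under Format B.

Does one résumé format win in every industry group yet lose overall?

Media: the skills-based format 9/155 = 5.8%, Format B 17/119 = 14.3% → Format B
Healthcare: the skills-based format 1899/2310 = 82.2%, Format B 850/1174 = 72.4% → the skills-based format
Overall: the skills-based format 1908/2465 = 77.4%, Format B 867/1293 = 67.1% → the skills-based format
Neither sweeps: the skills-based format wins 1 of 2 groups, Format B wins 1. The skills-based format wins overall but not every group — no Simpson reversal.

No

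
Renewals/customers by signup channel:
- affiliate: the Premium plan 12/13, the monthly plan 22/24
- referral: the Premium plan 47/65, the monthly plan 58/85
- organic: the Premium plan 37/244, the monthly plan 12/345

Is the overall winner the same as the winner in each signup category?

Affiliate: the Premium plan 12/13 = 92.3%, the monthly plan 22/24 = 91.7% → the Premium plan
Referral: the Premium plan 47/65 = 72.3%, the monthly plan 58/85 = 68.2% → the Premium plan
Organic: the Premium plan 37/244 = 15.2%, the monthly plan 12/345 = 3.5% → the Premium plan
Overall: the Premium plan 96/322 = 29.8%, the monthly plan 92/454 = 20.3% → the Premium plan
The Premium plan wins overall and in every signup group — no reversal.

Yes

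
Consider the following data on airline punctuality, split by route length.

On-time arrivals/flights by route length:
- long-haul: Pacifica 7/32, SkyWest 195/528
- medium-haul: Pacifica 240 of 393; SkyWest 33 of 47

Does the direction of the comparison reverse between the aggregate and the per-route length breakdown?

Yes

Long-haul: Pacifica 7/32 = 21.9%, SkyWest 195/528 = 36.9% → SkyWest
Medium-haul: Pacifica 240/393 = 61.1%, SkyWest 33/47 = 70.2% → SkyWest
Overall: Pacifica 247/425 = 58.1%, SkyWest 228/575 = 39.7% → Pacifica
SkyWest wins each route group but Pacifica wins overall — the comparison reverses. SkyWest's flights skew toward long-haul, which has a lower base rate.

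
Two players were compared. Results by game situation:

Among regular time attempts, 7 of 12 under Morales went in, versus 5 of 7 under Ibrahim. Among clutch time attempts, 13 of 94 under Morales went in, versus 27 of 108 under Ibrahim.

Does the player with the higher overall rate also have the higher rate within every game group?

Yes

Regular time: Morales 7/12 = 58.3%, Ibrahim 5/7 = 71.4% → Ibrahim
Clutch time: Morales 13/94 = 13.8%, Ibrahim 27/108 = 25.0% → Ibrahim
Overall: Morales 20/106 = 18.9%, Ibrahim 32/115 = 27.8% → Ibrahim
Ibrahim wins overall and in every game group — no reversal.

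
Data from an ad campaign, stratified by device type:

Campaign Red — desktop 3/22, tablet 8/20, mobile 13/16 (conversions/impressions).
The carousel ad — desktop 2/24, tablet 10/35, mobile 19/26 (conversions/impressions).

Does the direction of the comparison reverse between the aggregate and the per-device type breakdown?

No

Desktop: Campaign Red 3/22 = 13.6%, the carousel ad 2/24 = 8.3% → Campaign Red
Tablet: Campaign Red 8/20 = 40.0%, the carousel ad 10/35 = 28.6% → Campaign Red
Mobile: Campaign Red 13/16 = 81.2%, the carousel ad 19/26 = 73.1% → Campaign Red
Overall: Campaign Red 24/58 = 41.4%, the carousel ad 31/85 = 36.5% → Campaign Red
Campaign Red wins overall and in every device group — no reversal.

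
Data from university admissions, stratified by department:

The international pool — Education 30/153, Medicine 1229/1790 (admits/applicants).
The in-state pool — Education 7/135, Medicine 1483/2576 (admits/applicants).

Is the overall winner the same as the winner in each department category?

Education: the international pool 30/153 = 19.6%, the in-state pool 7/135 = 5.2% → the international pool
Medicine: the international pool 1229/1790 = 68.7%, the in-state pool 1483/2576 = 57.6% → the international pool
Overall: the international pool 1259/1943 = 64.8%, the in-state pool 1490/2711 = 55.0% → the international pool
The international pool wins overall and in every department group — no reversal.

Yes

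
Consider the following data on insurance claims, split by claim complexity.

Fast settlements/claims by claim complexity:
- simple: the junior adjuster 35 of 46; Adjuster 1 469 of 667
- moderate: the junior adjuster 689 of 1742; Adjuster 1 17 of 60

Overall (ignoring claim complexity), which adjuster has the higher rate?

Adjuster 1

Simple: the junior adjuster 35/46 = 76.1%, Adjuster 1 469/667 = 70.3% → the junior adjuster
Moderate: the junior adjuster 689/1742 = 39.6%, Adjuster 1 17/60 = 28.3% → the junior adjuster
Overall: the junior adjuster 724/1788 = 40.5%, Adjuster 1 486/727 = 66.9% → Adjuster 1
(The junior adjuster wins every claim group but Adjuster 1 wins overall — the junior adjuster's claims skew toward the low-rate moderate group.)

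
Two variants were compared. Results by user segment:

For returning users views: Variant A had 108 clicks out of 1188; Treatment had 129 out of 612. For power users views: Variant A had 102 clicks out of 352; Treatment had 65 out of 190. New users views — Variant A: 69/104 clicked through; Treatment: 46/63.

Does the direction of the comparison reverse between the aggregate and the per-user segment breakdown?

No

Returning users: Variant A 108/1188 = 9.1%, Treatment 129/612 = 21.1% → Treatment
Power users: Variant A 102/352 = 29.0%, Treatment 65/190 = 34.2% → Treatment
New users: Variant A 69/104 = 66.3%, Treatment 46/63 = 73.0% → Treatment
Overall: Variant A 279/1644 = 17.0%, Treatment 240/865 = 27.7% → Treatment
Treatment wins overall and in every user group — no reversal.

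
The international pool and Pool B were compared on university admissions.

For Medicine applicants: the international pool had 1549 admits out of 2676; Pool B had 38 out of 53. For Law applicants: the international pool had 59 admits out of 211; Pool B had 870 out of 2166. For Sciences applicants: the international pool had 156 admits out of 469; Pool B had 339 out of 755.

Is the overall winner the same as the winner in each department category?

Medicine: the international pool 1549/2676 = 57.9%, Pool B 38/53 = 71.7% → Pool B
Law: the international pool 59/211 = 28.0%, Pool B 870/2166 = 40.2% → Pool B
Sciences: the international pool 156/469 = 33.3%, Pool B 339/755 = 44.9% → Pool B
Overall: the international pool 1764/3356 = 52.6%, Pool B 1247/2974 = 41.9% → the international pool
Pool B wins each department group but the international pool wins overall — the comparison reverses. Pool B's applicants skew toward Law, which has a lower base rate.

No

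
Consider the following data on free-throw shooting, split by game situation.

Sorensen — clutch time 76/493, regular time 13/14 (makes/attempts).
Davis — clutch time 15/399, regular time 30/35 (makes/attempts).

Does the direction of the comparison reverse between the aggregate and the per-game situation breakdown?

Clutch time: Sorensen 76/493 = 15.4%, Davis 15/399 = 3.8% → Sorensen
Regular time: Sorensen 13/14 = 92.9%, Davis 30/35 = 85.7% → Sorensen
Overall: Sorensen 89/507 = 17.6%, Davis 45/434 = 10.4% → Sorensen
Sorensen wins overall and in every game group — no reversal.

No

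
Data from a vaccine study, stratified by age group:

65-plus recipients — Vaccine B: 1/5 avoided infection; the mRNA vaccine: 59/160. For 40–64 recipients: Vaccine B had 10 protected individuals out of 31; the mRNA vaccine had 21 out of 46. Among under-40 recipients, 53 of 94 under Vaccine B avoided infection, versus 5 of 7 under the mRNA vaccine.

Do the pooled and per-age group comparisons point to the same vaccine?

No

65-plus: Vaccine B 1/5 = 20.0%, the mRNA vaccine 59/160 = 36.9% → the mRNA vaccine
40–64: Vaccine B 10/31 = 32.3%, the mRNA vaccine 21/46 = 45.7% → the mRNA vaccine
Under-40: Vaccine B 53/94 = 56.4%, the mRNA vaccine 5/7 = 71.4% → the mRNA vaccine
Overall: Vaccine B 64/130 = 49.2%, the mRNA vaccine 85/213 = 39.9% → Vaccine B
The mRNA vaccine wins each age group but Vaccine B wins overall — the comparison reverses. The mRNA vaccine's recipients skew toward 65-plus, which has a lower base rate.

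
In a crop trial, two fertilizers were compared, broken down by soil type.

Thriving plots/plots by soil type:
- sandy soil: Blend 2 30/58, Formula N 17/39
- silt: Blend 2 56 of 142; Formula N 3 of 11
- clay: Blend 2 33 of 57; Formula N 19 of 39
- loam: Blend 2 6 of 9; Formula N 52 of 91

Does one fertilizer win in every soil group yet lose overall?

Sandy soil: Blend 2 30/58 = 51.7%, Formula N 17/39 = 43.6% → Blend 2
Silt: Blend 2 56/142 = 39.4%, Formula N 3/11 = 27.3% → Blend 2
Clay: Blend 2 33/57 = 57.9%, Formula N 19/39 = 48.7% → Blend 2
Loam: Blend 2 6/9 = 66.7%, Formula N 52/91 = 57.1% → Blend 2
Overall: Blend 2 125/266 = 47.0%, Formula N 91/180 = 50.6% → Formula N
Blend 2 wins each soil group but Formula N wins overall — the comparison reverses. Blend 2's plots skew toward silt, which has a lower base rate.

Yes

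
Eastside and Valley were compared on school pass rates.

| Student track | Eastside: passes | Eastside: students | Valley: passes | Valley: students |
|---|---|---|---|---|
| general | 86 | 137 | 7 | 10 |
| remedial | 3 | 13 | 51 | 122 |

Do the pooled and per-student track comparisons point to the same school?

No

General: Eastside 86/137 = 62.8%, Valley 7/10 = 70.0% → Valley
Remedial: Eastside 3/13 = 23.1%, Valley 51/122 = 41.8% → Valley
Overall: Eastside 89/150 = 59.3%, Valley 58/132 = 43.9% → Eastside
Valley wins each student group but Eastside wins overall — the comparison reverses. Valley's students skew toward remedial, which has a lower base rate.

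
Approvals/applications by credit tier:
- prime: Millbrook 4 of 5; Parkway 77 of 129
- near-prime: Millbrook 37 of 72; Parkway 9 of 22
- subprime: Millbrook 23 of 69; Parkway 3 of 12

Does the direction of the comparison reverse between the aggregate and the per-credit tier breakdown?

Yes

Prime: Millbrook 4/5 = 80.0%, Parkway 77/129 = 59.7% → Millbrook
Near-prime: Millbrook 37/72 = 51.4%, Parkway 9/22 = 40.9% → Millbrook
Subprime: Millbrook 23/69 = 33.3%, Parkway 3/12 = 25.0% → Millbrook
Overall: Millbrook 64/146 = 43.8%, Parkway 89/163 = 54.6% → Parkway
Millbrook wins each credit group but Parkway wins overall — the comparison reverses. Millbrook's applications skew toward subprime, which has a lower base rate.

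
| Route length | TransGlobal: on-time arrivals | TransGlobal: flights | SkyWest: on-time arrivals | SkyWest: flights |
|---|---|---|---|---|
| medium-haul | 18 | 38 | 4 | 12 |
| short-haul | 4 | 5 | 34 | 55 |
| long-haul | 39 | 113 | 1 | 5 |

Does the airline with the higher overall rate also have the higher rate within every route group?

No

Medium-haul: TransGlobal 18/38 = 47.4%, SkyWest 4/12 = 33.3% → TransGlobal
Short-haul: TransGlobal 4/5 = 80.0%, SkyWest 34/55 = 61.8% → TransGlobal
Long-haul: TransGlobal 39/113 = 34.5%, SkyWest 1/5 = 20.0% → TransGlobal
Overall: TransGlobal 61/156 = 39.1%, SkyWest 39/72 = 54.2% → SkyWest
TransGlobal wins each route group but SkyWest wins overall — the comparison reverses. TransGlobal's flights skew toward long-haul, which has a lower base rate.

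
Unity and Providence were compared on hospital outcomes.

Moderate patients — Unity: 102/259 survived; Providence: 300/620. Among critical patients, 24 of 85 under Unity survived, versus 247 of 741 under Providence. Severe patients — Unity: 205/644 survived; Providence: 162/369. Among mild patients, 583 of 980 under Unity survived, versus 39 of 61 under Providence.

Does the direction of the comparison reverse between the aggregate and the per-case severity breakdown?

Yes

Moderate: Unity 102/259 = 39.4%, Providence 300/620 = 48.4% → Providence
Critical: Unity 24/85 = 28.2%, Providence 247/741 = 33.3% → Providence
Severe: Unity 205/644 = 31.8%, Providence 162/369 = 43.9% → Providence
Mild: Unity 583/980 = 59.5%, Providence 39/61 = 63.9% → Providence
Overall: Unity 914/1968 = 46.4%, Providence 748/1791 = 41.8% → Unity
Providence wins each case group but Unity wins overall — the comparison reverses. Providence's patients skew toward critical, which has a lower base rate.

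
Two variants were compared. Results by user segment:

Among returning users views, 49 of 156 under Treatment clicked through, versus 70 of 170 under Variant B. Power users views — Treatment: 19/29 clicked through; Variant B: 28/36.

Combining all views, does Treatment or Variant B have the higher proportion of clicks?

Variant B

Returning users: Treatment 49/156 = 31.4%, Variant B 70/170 = 41.2% → Variant B
Power users: Treatment 19/29 = 65.5%, Variant B 28/36 = 77.8% → Variant B
Overall: Treatment 68/185 = 36.8%, Variant B 98/206 = 47.6% → Variant B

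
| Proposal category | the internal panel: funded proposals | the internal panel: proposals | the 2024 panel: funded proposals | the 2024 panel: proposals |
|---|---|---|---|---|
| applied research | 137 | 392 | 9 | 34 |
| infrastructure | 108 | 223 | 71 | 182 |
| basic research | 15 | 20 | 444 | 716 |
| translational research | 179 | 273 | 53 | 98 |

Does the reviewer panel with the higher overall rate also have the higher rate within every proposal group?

No

Applied research: the internal panel 137/392 = 34.9%, the 2024 panel 9/34 = 26.5% → the internal panel
Infrastructure: the internal panel 108/223 = 48.4%, the 2024 panel 71/182 = 39.0% → the internal panel
Basic research: the internal panel 15/20 = 75.0%, the 2024 panel 444/716 = 62.0% → the internal panel
Translational research: the internal panel 179/273 = 65.6%, the 2024 panel 53/98 = 54.1% → the internal panel
Overall: the internal panel 439/908 = 48.3%, the 2024 panel 577/1030 = 56.0% → the 2024 panel
The internal panel wins each proposal group but the 2024 panel wins overall — the comparison reverses. The internal panel's proposals skew toward applied research, which has a lower base rate.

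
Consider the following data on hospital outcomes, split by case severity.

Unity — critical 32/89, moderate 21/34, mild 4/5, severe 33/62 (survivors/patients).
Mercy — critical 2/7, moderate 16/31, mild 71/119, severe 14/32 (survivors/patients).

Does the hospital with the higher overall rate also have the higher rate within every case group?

Critical: Unity 32/89 = 36.0%, Mercy 2/7 = 28.6% → Unity
Moderate: Unity 21/34 = 61.8%, Mercy 16/31 = 51.6% → Unity
Mild: Unity 4/5 = 80.0%, Mercy 71/119 = 59.7% → Unity
Severe: Unity 33/62 = 53.2%, Mercy 14/32 = 43.8% → Unity
Overall: Unity 90/190 = 47.4%, Mercy 103/189 = 54.5% → Mercy
Unity wins each case group but Mercy wins overall — the comparison reverses. Unity's patients skew toward critical, which has a lower base rate.

No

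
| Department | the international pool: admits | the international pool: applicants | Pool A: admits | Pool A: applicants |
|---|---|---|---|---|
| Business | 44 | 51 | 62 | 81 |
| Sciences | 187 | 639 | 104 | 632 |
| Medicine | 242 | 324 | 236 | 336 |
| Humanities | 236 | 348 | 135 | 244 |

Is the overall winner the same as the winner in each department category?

Yes

Business: the international pool 44/51 = 86.3%, Pool A 62/81 = 76.5% → the international pool
Sciences: the international pool 187/639 = 29.3%, Pool A 104/632 = 16.5% → the international pool
Medicine: the international pool 242/324 = 74.7%, Pool A 236/336 = 70.2% → the international pool
Humanities: the international pool 236/348 = 67.8%, Pool A 135/244 = 55.3% → the international pool
Overall: the international pool 709/1362 = 52.1%, Pool A 537/1293 = 41.5% → the international pool
The international pool wins overall and in every department group — no reversal.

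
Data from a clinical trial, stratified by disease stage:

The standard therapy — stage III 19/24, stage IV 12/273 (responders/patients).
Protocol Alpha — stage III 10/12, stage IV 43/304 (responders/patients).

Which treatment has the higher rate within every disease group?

Stage III: the standard therapy 19/24 = 79.2%, Protocol Alpha 10/12 = 83.3% → Protocol Alpha
Stage IV: the standard therapy 12/273 = 4.4%, Protocol Alpha 43/304 = 14.1% → Protocol Alpha
Protocol Alpha has the higher rate in both groups.

Protocol Alpha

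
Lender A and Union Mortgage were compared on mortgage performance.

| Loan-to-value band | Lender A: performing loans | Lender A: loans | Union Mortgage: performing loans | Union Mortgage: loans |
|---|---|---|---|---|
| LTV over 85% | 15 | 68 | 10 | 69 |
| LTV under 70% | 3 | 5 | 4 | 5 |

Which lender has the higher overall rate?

Lender A

LTV over 85%: Lender A 15/68 = 22.1%, Union Mortgage 10/69 = 14.5% → Lender A
LTV under 70%: Lender A 3/5 = 60.0%, Union Mortgage 4/5 = 80.0% → Union Mortgage
Overall: Lender A 18/73 = 24.7%, Union Mortgage 14/74 = 18.9% → Lender A
(Neither sweeps every loan-to-value group, but Lender A has the higher pooled rate.)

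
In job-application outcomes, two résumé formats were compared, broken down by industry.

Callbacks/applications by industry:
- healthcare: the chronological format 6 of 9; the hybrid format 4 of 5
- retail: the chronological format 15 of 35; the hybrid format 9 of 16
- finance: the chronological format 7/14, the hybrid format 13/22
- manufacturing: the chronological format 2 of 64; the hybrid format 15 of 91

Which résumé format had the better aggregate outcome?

Healthcare: the chronological format 6/9 = 66.7%, the hybrid format 4/5 = 80.0% → the hybrid format
Retail: the chronological format 15/35 = 42.9%, the hybrid format 9/16 = 56.2% → the hybrid format
Finance: the chronological format 7/14 = 50.0%, the hybrid format 13/22 = 59.1% → the hybrid format
Manufacturing: the chronological format 2/64 = 3.1%, the hybrid format 15/91 = 16.5% → the hybrid format
Overall: the chronological format 30/122 = 24.6%, the hybrid format 41/134 = 30.6% → the hybrid format

the hybrid format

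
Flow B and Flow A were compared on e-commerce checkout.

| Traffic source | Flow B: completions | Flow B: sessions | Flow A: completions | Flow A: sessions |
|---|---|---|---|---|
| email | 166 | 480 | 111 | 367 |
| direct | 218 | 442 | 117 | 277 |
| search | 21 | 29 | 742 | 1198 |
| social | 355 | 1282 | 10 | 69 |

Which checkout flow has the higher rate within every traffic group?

Email: Flow B 166/480 = 34.6%, Flow A 111/367 = 30.2% → Flow B
Direct: Flow B 218/442 = 49.3%, Flow A 117/277 = 42.2% → Flow B
Search: Flow B 21/29 = 72.4%, Flow A 742/1198 = 61.9% → Flow B
Social: Flow B 355/1282 = 27.7%, Flow A 10/69 = 14.5% → Flow B
Flow B has the higher rate in all 4 groups.

Flow B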